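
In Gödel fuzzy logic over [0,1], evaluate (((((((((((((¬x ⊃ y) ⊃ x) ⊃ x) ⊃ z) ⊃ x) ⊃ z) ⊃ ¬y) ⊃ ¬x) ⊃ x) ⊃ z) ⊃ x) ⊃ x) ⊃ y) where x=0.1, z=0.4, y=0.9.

¬x: Gödel ¬ of 0.1 = 0 (operand ≠ 0)
(¬x ⊃ y): 0 ≤ 0.9, so result = 1
((¬x ⊃ y) ⊃ x): 1 > 0.1, so result = 0.1
(((¬x ⊃ y) ⊃ x) ⊃ x): 0.1 ≤ 0.1, so result = 1
((((¬x ⊃ y) ⊃ x) ⊃ x) ⊃ z): 1 > 0.4, so result = 0.4
(((((¬x ⊃ y) ⊃ x) ⊃ x) ⊃ z) ⊃ x): 0.4 > 0.1, so result = 0.1
((((((¬x ⊃ y) ⊃ x) ⊃ x) ⊃ z) ⊃ x) ⊃ z): 0.1 ≤ 0.4, so result = 1
¬y: Gödel ¬ of 0.9 = 0 (operand ≠ 0)
(((((((¬x ⊃ y) ⊃ x) ⊃ x) ⊃ z) ⊃ x) ⊃ z) ⊃ ¬y): 1 > 0, so result = 0
¬x: Gödel ¬ of 0.1 = 0 (operand ≠ 0)
((((((((¬x ⊃ y) ⊃ x) ⊃ x) ⊃ z) ⊃ x) ⊃ z) ⊃ ¬y) ⊃ ¬x): 0 ≤ 0, so result = 1
(((((((((¬x ⊃ y) ⊃ x) ⊃ x) ⊃ z) ⊃ x) ⊃ z) ⊃ ¬y) ⊃ ¬x) ⊃ x): 1 > 0.1, so result = 0.1
((((((((((¬x ⊃ y) ⊃ x) ⊃ x) ⊃ z) ⊃ x) ⊃ z) ⊃ ¬y) ⊃ ¬x) ⊃ x) ⊃ z): 0.1 ≤ 0.4, so result = 1
(((((((((((¬x ⊃ y) ⊃ x) ⊃ x) ⊃ z) ⊃ x) ⊃ z) ⊃ ¬y) ⊃ ¬x) ⊃ x) ⊃ z) ⊃ x): 1 > 0.1, so result = 0.1
((((((((((((¬x ⊃ y) ⊃ x) ⊃ x) ⊃ z) ⊃ x) ⊃ z) ⊃ ¬y) ⊃ ¬x) ⊃ x) ⊃ z) ⊃ x) ⊃ x): 0.1 ≤ 0.1, so result = 1
(((((((((((((¬x ⊃ y) ⊃ x) ⊃ x) ⊃ z) ⊃ x) ⊃ z) ⊃ ¬y) ⊃ ¬x) ⊃ x) ⊃ z) ⊃ x) ⊃ x) ⊃ y): 1 > 0.9, so result = 0.9

0.90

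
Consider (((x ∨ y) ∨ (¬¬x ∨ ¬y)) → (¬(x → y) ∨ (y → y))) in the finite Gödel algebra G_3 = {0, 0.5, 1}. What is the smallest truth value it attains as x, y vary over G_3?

Every assignment gives 1. For instance at x = 0, y = 0:
  (x ∨ y) = max(0, 0) = 0
  ¬x: Gödel ¬ of 0 = 1 (operand is 0)
  ¬¬x: Gödel ¬ of 1 = 0 (operand ≠ 0)
  ¬y: Gödel ¬ of 0 = 1 (operand is 0)
  (¬¬x ∨ ¬y) = max(0, 1) = 1
  ((x ∨ y) ∨ (¬¬x ∨ ¬y)) = max(0, 1) = 1
  (x → y): 0 ≤ 0, so result = 1
  ¬(x → y): Gödel ¬ of 1 = 0 (operand ≠ 0)
  (y → y): 0 ≤ 0, so result = 1
  (¬(x → y) ∨ (y → y)) = max(0, 1) = 1
  (((x ∨ y) ∨ (¬¬x ∨ ¬y)) → (¬(x → y) ∨ (y → y))): 1 ≤ 1, so result = 1
All 9 assignments give value 1 — the formula is a G_3-tautology.

1.00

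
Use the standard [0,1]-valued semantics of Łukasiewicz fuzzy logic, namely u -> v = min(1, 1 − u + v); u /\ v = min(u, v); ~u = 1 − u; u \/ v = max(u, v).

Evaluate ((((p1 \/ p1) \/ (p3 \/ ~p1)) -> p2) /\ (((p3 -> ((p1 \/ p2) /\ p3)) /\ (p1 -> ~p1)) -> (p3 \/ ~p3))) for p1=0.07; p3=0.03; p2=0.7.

(p1 \/ p1) = max(0.07, 0.07) = 0.07
~p1: Łukasiewicz ¬ gives 1 − 0.07 = 0.93
(p3 \/ ~p1) = max(0.03, 0.93) = 0.93
((p1 \/ p1) \/ (p3 \/ ~p1)) = max(0.07, 0.93) = 0.93
(((p1 \/ p1) \/ (p3 \/ ~p1)) -> p2): min(1, 1 − 0.93 + 0.7) = 0.77
(p1 \/ p2) = max(0.07, 0.7) = 0.7
((p1 \/ p2) /\ p3) = min(0.7, 0.03) = 0.03
(p3 -> ((p1 \/ p2) /\ p3)): min(1, 1 − 0.03 + 0.03) = 1
~p1: Łukasiewicz ¬ gives 1 − 0.07 = 0.93
(p1 -> ~p1): min(1, 1 − 0.07 + 0.93) = 1
((p3 -> ((p1 \/ p2) /\ p3)) /\ (p1 -> ~p1)) = min(1, 1) = 1
~p3: Łukasiewicz ¬ gives 1 − 0.03 = 0.97
(p3 \/ ~p3) = max(0.03, 0.97) = 0.97
(((p3 -> ((p1 \/ p2) /\ p3)) /\ (p1 -> ~p1)) -> (p3 \/ ~p3)): min(1, 1 − 1 + 0.97) = 0.97
((((p1 \/ p1) \/ (p3 \/ ~p1)) -> p2) /\ (((p3 -> ((p1 \/ p2) /\ p3)) /\ (p1 -> ~p1)) -> (p3 \/ ~p3))) = min(0.77, 0.97) = 0.77

0.77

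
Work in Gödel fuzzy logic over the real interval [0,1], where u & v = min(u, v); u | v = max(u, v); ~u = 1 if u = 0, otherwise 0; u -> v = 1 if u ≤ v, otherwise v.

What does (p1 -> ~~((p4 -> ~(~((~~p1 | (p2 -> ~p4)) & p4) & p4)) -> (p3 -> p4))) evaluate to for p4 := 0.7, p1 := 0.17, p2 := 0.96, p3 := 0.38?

1.00

~p1: Gödel ¬ of 0.17 = 0 (operand ≠ 0)
~~p1: Gödel ¬ of 0 = 1 (operand is 0)
~p4: Gödel ¬ of 0.7 = 0 (operand ≠ 0)
(p2 -> ~p4): 0.96 > 0, so result = 0
(~~p1 | (p2 -> ~p4)) = max(1, 0) = 1
((~~p1 | (p2 -> ~p4)) & p4) = min(1, 0.7) = 0.7
~((~~p1 | (p2 -> ~p4)) & p4): Gödel ¬ of 0.7 = 0 (operand ≠ 0)
(~((~~p1 | (p2 -> ~p4)) & p4) & p4) = min(0, 0.7) = 0
~(~((~~p1 | (p2 -> ~p4)) & p4) & p4): Gödel ¬ of 0 = 1 (operand is 0)
(p4 -> ~(~((~~p1 | (p2 -> ~p4)) & p4) & p4)): 0.7 ≤ 1, so result = 1
(p3 -> p4): 0.38 ≤ 0.7, so result = 1
((p4 -> ~(~((~~p1 | (p2 -> ~p4)) & p4) & p4)) -> (p3 -> p4)): 1 ≤ 1, so result = 1
~((p4 -> ~(~((~~p1 | (p2 -> ~p4)) & p4) & p4)) -> (p3 -> p4)): Gödel ¬ of 1 = 0 (operand ≠ 0)
~~((p4 -> ~(~((~~p1 | (p2 -> ~p4)) & p4) & p4)) -> (p3 -> p4)): Gödel ¬ of 0 = 1 (operand is 0)
(p1 -> ~~((p4 -> ~(~((~~p1 | (p2 -> ~p4)) & p4) & p4)) -> (p3 -> p4))): 0.17 ≤ 1, so result = 1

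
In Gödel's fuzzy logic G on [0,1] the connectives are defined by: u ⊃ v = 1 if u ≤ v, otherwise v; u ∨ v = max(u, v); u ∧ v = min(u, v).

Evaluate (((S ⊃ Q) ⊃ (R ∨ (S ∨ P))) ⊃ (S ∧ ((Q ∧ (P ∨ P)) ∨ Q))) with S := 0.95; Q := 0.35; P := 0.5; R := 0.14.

0.35

(S ⊃ Q): 0.95 > 0.35, so result = 0.35
(S ∨ P) = max(0.95, 0.5) = 0.95
(R ∨ (S ∨ P)) = max(0.14, 0.95) = 0.95
((S ⊃ Q) ⊃ (R ∨ (S ∨ P))): 0.35 ≤ 0.95, so result = 1
(P ∨ P) = max(0.5, 0.5) = 0.5
(Q ∧ (P ∨ P)) = min(0.35, 0.5) = 0.35
((Q ∧ (P ∨ P)) ∨ Q) = max(0.35, 0.35) = 0.35
(S ∧ ((Q ∧ (P ∨ P)) ∨ Q)) = min(0.95, 0.35) = 0.35
(((S ⊃ Q) ⊃ (R ∨ (S ∨ P))) ⊃ (S ∧ ((Q ∧ (P ∨ P)) ∨ Q))): 1 > 0.35, so result = 0.35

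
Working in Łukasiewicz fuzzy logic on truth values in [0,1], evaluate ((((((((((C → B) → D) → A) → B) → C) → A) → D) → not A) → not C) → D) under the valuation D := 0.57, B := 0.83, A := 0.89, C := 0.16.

0.57

(C → B): min(1, 1 − 0.16 + 0.83) = 1
((C → B) → D): min(1, 1 − 1 + 0.57) = 0.57
(((C → B) → D) → A): min(1, 1 − 0.57 + 0.89) = 1
((((C → B) → D) → A) → B): min(1, 1 − 1 + 0.83) = 0.83
(((((C → B) → D) → A) → B) → C): min(1, 1 − 0.83 + 0.16) = 0.33
((((((C → B) → D) → A) → B) → C) → A): min(1, 1 − 0.33 + 0.89) = 1
(((((((C → B) → D) → A) → B) → C) → A) → D): min(1, 1 − 1 + 0.57) = 0.57
not A: Łukasiewicz ¬ gives 1 − 0.89 = 0.11
((((((((C → B) → D) → A) → B) → C) → A) → D) → not A): min(1, 1 − 0.57 + 0.11) = 0.54
not C: Łukasiewicz ¬ gives 1 − 0.16 = 0.84
(((((((((C → B) → D) → A) → B) → C) → A) → D) → not A) → not C): min(1, 1 − 0.54 + 0.84) = 1
((((((((((C → B) → D) → A) → B) → C) → A) → D) → not A) → not C) → D): min(1, 1 − 1 + 0.57) = 0.57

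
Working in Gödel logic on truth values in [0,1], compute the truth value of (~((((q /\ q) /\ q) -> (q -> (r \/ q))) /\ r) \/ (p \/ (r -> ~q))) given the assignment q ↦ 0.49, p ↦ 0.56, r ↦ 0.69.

0.56

(q /\ q) = min(0.49, 0.49) = 0.49
((q /\ q) /\ q) = min(0.49, 0.49) = 0.49
(r \/ q) = max(0.69, 0.49) = 0.69
(q -> (r \/ q)): 0.49 ≤ 0.69, so result = 1
(((q /\ q) /\ q) -> (q -> (r \/ q))): 0.49 ≤ 1, so result = 1
((((q /\ q) /\ q) -> (q -> (r \/ q))) /\ r) = min(1, 0.69) = 0.69
~((((q /\ q) /\ q) -> (q -> (r \/ q))) /\ r): Gödel ¬ of 0.69 = 0 (operand ≠ 0)
~q: Gödel ¬ of 0.49 = 0 (operand ≠ 0)
(r -> ~q): 0.69 > 0, so result = 0
(p \/ (r -> ~q)) = max(0.56, 0) = 0.56
(~((((q /\ q) /\ q) -> (q -> (r \/ q))) /\ r) \/ (p \/ (r -> ~q))) = max(0, 0.56) = 0.56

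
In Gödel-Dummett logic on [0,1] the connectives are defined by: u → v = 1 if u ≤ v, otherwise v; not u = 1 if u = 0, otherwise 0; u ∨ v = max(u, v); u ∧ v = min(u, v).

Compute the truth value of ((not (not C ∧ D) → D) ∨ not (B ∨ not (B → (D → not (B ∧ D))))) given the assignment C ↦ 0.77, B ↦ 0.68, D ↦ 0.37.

0.37

not C: Gödel ¬ of 0.77 = 0 (operand ≠ 0)
(not C ∧ D) = min(0, 0.37) = 0
not (not C ∧ D): Gödel ¬ of 0 = 1 (operand is 0)
(not (not C ∧ D) → D): 1 > 0.37, so result = 0.37
(B ∧ D) = min(0.68, 0.37) = 0.37
not (B ∧ D): Gödel ¬ of 0.37 = 0 (operand ≠ 0)
(D → not (B ∧ D)): 0.37 > 0, so result = 0
(B → (D → not (B ∧ D))): 0.68 > 0, so result = 0
not (B → (D → not (B ∧ D))): Gödel ¬ of 0 = 1 (operand is 0)
(B ∨ not (B → (D → not (B ∧ D)))) = max(0.68, 1) = 1
not (B ∨ not (B → (D → not (B ∧ D)))): Gödel ¬ of 1 = 0 (operand ≠ 0)
((not (not C ∧ D) → D) ∨ not (B ∨ not (B → (D → not (B ∧ D))))) = max(0.37, 0) = 0.37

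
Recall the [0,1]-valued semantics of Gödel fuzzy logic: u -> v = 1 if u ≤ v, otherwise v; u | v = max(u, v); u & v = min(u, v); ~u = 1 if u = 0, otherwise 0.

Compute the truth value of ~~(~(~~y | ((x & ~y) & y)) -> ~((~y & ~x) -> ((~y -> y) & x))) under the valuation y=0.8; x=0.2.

~y: Gödel ¬ of 0.8 = 0 (operand ≠ 0)
~~y: Gödel ¬ of 0 = 1 (operand is 0)
~y: Gödel ¬ of 0.8 = 0 (operand ≠ 0)
(x & ~y) = min(0.2, 0) = 0
((x & ~y) & y) = min(0, 0.8) = 0
(~~y | ((x & ~y) & y)) = max(1, 0) = 1
~(~~y | ((x & ~y) & y)): Gödel ¬ of 1 = 0 (operand ≠ 0)
~y: Gödel ¬ of 0.8 = 0 (operand ≠ 0)
~x: Gödel ¬ of 0.2 = 0 (operand ≠ 0)
(~y & ~x) = min(0, 0) = 0
~y: Gödel ¬ of 0.8 = 0 (operand ≠ 0)
(~y -> y): 0 ≤ 0.8, so result = 1
((~y -> y) & x) = min(1, 0.2) = 0.2
((~y & ~x) -> ((~y -> y) & x)): 0 ≤ 0.2, so result = 1
~((~y & ~x) -> ((~y -> y) & x)): Gödel ¬ of 1 = 0 (operand ≠ 0)
(~(~~y | ((x & ~y) & y)) -> ~((~y & ~x) -> ((~y -> y) & x))): 0 ≤ 0, so result = 1
~(~(~~y | ((x & ~y) & y)) -> ~((~y & ~x) -> ((~y -> y) & x))): Gödel ¬ of 1 = 0 (operand ≠ 0)
~~(~(~~y | ((x & ~y) & y)) -> ~((~y & ~x) -> ((~y -> y) & x))): Gödel ¬ of 0 = 1 (operand is 0)

1.00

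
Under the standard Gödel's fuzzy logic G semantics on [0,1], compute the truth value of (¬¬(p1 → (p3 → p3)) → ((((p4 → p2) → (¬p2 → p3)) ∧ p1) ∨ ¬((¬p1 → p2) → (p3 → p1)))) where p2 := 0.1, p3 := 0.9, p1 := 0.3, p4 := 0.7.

0.30

(p3 → p3): 0.9 ≤ 0.9, so result = 1
(p1 → (p3 → p3)): 0.3 ≤ 1, so result = 1
¬(p1 → (p3 → p3)): Gödel ¬ of 1 = 0 (operand ≠ 0)
¬¬(p1 → (p3 → p3)): Gödel ¬ of 0 = 1 (operand is 0)
(p4 → p2): 0.7 > 0.1, so result = 0.1
¬p2: Gödel ¬ of 0.1 = 0 (operand ≠ 0)
(¬p2 → p3): 0 ≤ 0.9, so result = 1
((p4 → p2) → (¬p2 → p3)): 0.1 ≤ 1, so result = 1
(((p4 → p2) → (¬p2 → p3)) ∧ p1) = min(1, 0.3) = 0.3
¬p1: Gödel ¬ of 0.3 = 0 (operand ≠ 0)
(¬p1 → p2): 0 ≤ 0.1, so result = 1
(p3 → p1): 0.9 > 0.3, so result = 0.3
((¬p1 → p2) → (p3 → p1)): 1 > 0.3, so result = 0.3
¬((¬p1 → p2) → (p3 → p1)): Gödel ¬ of 0.3 = 0 (operand ≠ 0)
((((p4 → p2) → (¬p2 → p3)) ∧ p1) ∨ ¬((¬p1 → p2) → (p3 → p1))) = max(0.3, 0) = 0.3
(¬¬(p1 → (p3 → p3)) → ((((p4 → p2) → (¬p2 → p3)) ∧ p1) ∨ ¬((¬p1 → p2) → (p3 → p1)))): 1 > 0.3, so result = 0.3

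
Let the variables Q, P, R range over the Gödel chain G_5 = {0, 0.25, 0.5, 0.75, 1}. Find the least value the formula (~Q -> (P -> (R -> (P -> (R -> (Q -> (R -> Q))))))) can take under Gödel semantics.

Every assignment gives 1. For instance at Q = 0, P = 0, R = 0:
  ~Q: Gödel ¬ of 0 = 1 (operand is 0)
  (R -> Q): 0 ≤ 0, so result = 1
  (Q -> (R -> Q)): 0 ≤ 1, so result = 1
  (R -> (Q -> (R -> Q))): 0 ≤ 1, so result = 1
  (P -> (R -> (Q -> (R -> Q)))): 0 ≤ 1, so result = 1
  (R -> (P -> (R -> (Q -> (R -> Q))))): 0 ≤ 1, so result = 1
  (P -> (R -> (P -> (R -> (Q -> (R -> Q)))))): 0 ≤ 1, so result = 1
  (~Q -> (P -> (R -> (P -> (R -> (Q -> (R -> Q))))))): 1 ≤ 1, so result = 1
All 125 assignments give value 1 — the formula is a G_5-tautology.

1.00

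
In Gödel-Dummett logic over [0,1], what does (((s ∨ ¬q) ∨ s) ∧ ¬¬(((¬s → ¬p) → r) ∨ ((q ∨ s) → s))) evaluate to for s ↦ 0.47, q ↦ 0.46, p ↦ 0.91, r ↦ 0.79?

0.47

¬q: Gödel ¬ of 0.46 = 0 (operand ≠ 0)
(s ∨ ¬q) = max(0.47, 0) = 0.47
((s ∨ ¬q) ∨ s) = max(0.47, 0.47) = 0.47
¬s: Gödel ¬ of 0.47 = 0 (operand ≠ 0)
¬p: Gödel ¬ of 0.91 = 0 (operand ≠ 0)
(¬s → ¬p): 0 ≤ 0, so result = 1
((¬s → ¬p) → r): 1 > 0.79, so result = 0.79
(q ∨ s) = max(0.46, 0.47) = 0.47
((q ∨ s) → s): 0.47 ≤ 0.47, so result = 1
(((¬s → ¬p) → r) ∨ ((q ∨ s) → s)) = max(0.79, 1) = 1
¬(((¬s → ¬p) → r) ∨ ((q ∨ s) → s)): Gödel ¬ of 1 = 0 (operand ≠ 0)
¬¬(((¬s → ¬p) → r) ∨ ((q ∨ s) → s)): Gödel ¬ of 0 = 1 (operand is 0)
(((s ∨ ¬q) ∨ s) ∧ ¬¬(((¬s → ¬p) → r) ∨ ((q ∨ s) → s))) = min(0.47, 1) = 0.47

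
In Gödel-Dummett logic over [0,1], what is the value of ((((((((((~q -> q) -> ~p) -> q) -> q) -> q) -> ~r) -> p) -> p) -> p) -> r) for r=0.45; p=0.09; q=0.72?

~q: Gödel ¬ of 0.72 = 0 (operand ≠ 0)
(~q -> q): 0 ≤ 0.72, so result = 1
~p: Gödel ¬ of 0.09 = 0 (operand ≠ 0)
((~q -> q) -> ~p): 1 > 0, so result = 0
(((~q -> q) -> ~p) -> q): 0 ≤ 0.72, so result = 1
((((~q -> q) -> ~p) -> q) -> q): 1 > 0.72, so result = 0.72
(((((~q -> q) -> ~p) -> q) -> q) -> q): 0.72 ≤ 0.72, so result = 1
~r: Gödel ¬ of 0.45 = 0 (operand ≠ 0)
((((((~q -> q) -> ~p) -> q) -> q) -> q) -> ~r): 1 > 0, so result = 0
(((((((~q -> q) -> ~p) -> q) -> q) -> q) -> ~r) -> p): 0 ≤ 0.09, so result = 1
((((((((~q -> q) -> ~p) -> q) -> q) -> q) -> ~r) -> p) -> p): 1 > 0.09, so result = 0.09
(((((((((~q -> q) -> ~p) -> q) -> q) -> q) -> ~r) -> p) -> p) -> p): 0.09 ≤ 0.09, so result = 1
((((((((((~q -> q) -> ~p) -> q) -> q) -> q) -> ~r) -> p) -> p) -> p) -> r): 1 > 0.45, so result = 0.45

0.45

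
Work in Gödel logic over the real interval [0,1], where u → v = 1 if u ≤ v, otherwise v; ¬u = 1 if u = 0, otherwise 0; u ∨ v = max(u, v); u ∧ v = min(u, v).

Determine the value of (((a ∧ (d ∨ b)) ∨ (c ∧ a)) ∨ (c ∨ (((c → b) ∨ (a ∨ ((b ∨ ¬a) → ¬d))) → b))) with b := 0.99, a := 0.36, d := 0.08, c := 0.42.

0.99

(d ∨ b) = max(0.08, 0.99) = 0.99
(a ∧ (d ∨ b)) = min(0.36, 0.99) = 0.36
(c ∧ a) = min(0.42, 0.36) = 0.36
((a ∧ (d ∨ b)) ∨ (c ∧ a)) = max(0.36, 0.36) = 0.36
(c → b): 0.42 ≤ 0.99, so result = 1
¬a: Gödel ¬ of 0.36 = 0 (operand ≠ 0)
(b ∨ ¬a) = max(0.99, 0) = 0.99
¬d: Gödel ¬ of 0.08 = 0 (operand ≠ 0)
((b ∨ ¬a) → ¬d): 0.99 > 0, so result = 0
(a ∨ ((b ∨ ¬a) → ¬d)) = max(0.36, 0) = 0.36
((c → b) ∨ (a ∨ ((b ∨ ¬a) → ¬d))) = max(1, 0.36) = 1
(((c → b) ∨ (a ∨ ((b ∨ ¬a) → ¬d))) → b): 1 > 0.99, so result = 0.99
(c ∨ (((c → b) ∨ (a ∨ ((b ∨ ¬a) → ¬d))) → b)) = max(0.42, 0.99) = 0.99
(((a ∧ (d ∨ b)) ∨ (c ∧ a)) ∨ (c ∨ (((c → b) ∨ (a ∨ ((b ∨ ¬a) → ¬d))) → b))) = max(0.36, 0.99) = 0.99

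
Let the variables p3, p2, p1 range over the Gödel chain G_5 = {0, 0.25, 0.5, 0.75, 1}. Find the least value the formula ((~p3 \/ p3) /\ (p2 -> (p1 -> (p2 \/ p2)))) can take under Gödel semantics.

0.25

The minimum is attained at p3 = 0.25, p2 = 0, p1 = 0:
  ~p3: Gödel ¬ of 0.25 = 0 (operand ≠ 0)
  (~p3 \/ p3) = max(0, 0.25) = 0.25
  (p2 \/ p2) = max(0, 0) = 0
  (p1 -> (p2 \/ p2)): 0 ≤ 0, so result = 1
  (p2 -> (p1 -> (p2 \/ p2))): 0 ≤ 1, so result = 1
  ((~p3 \/ p3) /\ (p2 -> (p1 -> (p2 \/ p2)))) = min(0.25, 1) = 0.25
Checking all 125 assignments confirms none give a value below 0.25.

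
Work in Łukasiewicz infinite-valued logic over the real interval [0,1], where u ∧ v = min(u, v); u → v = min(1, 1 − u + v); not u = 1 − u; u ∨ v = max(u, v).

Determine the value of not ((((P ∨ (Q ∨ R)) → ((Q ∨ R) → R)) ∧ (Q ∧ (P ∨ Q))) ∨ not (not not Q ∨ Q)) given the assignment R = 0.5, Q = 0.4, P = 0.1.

(Q ∨ R) = max(0.4, 0.5) = 0.5
(P ∨ (Q ∨ R)) = max(0.1, 0.5) = 0.5
(Q ∨ R) = max(0.4, 0.5) = 0.5
((Q ∨ R) → R): min(1, 1 − 0.5 + 0.5) = 1
((P ∨ (Q ∨ R)) → ((Q ∨ R) → R)): min(1, 1 − 0.5 + 1) = 1
(P ∨ Q) = max(0.1, 0.4) = 0.4
(Q ∧ (P ∨ Q)) = min(0.4, 0.4) = 0.4
(((P ∨ (Q ∨ R)) → ((Q ∨ R) → R)) ∧ (Q ∧ (P ∨ Q))) = min(1, 0.4) = 0.4
not Q: Łukasiewicz ¬ gives 1 − 0.4 = 0.6
not not Q: Łukasiewicz ¬ gives 1 − 0.6 = 0.4
(not not Q ∨ Q) = max(0.4, 0.4) = 0.4
not (not not Q ∨ Q): Łukasiewicz ¬ gives 1 − 0.4 = 0.6
((((P ∨ (Q ∨ R)) → ((Q ∨ R) → R)) ∧ (Q ∧ (P ∨ Q))) ∨ not (not not Q ∨ Q)) = max(0.4, 0.6) = 0.6
not ((((P ∨ (Q ∨ R)) → ((Q ∨ R) → R)) ∧ (Q ∧ (P ∨ Q))) ∨ not (not not Q ∨ Q)): Łukasiewicz ¬ gives 1 − 0.6 = 0.4

0.40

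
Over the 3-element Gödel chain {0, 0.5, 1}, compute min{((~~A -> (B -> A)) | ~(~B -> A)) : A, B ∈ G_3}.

0.50

The minimum is attained at A = 0.5, B = 1:
  ~A: Gödel ¬ of 0.5 = 0 (operand ≠ 0)
  ~~A: Gödel ¬ of 0 = 1 (operand is 0)
  (B -> A): 1 > 0.5, so result = 0.5
  (~~A -> (B -> A)): 1 > 0.5, so result = 0.5
  ~B: Gödel ¬ of 1 = 0 (operand ≠ 0)
  (~B -> A): 0 ≤ 0.5, so result = 1
  ~(~B -> A): Gödel ¬ of 1 = 0 (operand ≠ 0)
  ((~~A -> (B -> A)) | ~(~B -> A)) = max(0.5, 0) = 0.5
Checking all 9 assignments confirms none give a value below 0.50.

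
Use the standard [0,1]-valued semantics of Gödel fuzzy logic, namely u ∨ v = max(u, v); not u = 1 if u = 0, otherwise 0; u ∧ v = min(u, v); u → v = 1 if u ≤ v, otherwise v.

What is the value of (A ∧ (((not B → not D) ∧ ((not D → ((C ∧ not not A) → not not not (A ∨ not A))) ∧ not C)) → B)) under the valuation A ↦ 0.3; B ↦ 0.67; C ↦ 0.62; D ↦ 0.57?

not B: Gödel ¬ of 0.67 = 0 (operand ≠ 0)
not D: Gödel ¬ of 0.57 = 0 (operand ≠ 0)
(not B → not D): 0 ≤ 0, so result = 1
not D: Gödel ¬ of 0.57 = 0 (operand ≠ 0)
not A: Gödel ¬ of 0.3 = 0 (operand ≠ 0)
not not A: Gödel ¬ of 0 = 1 (operand is 0)
(C ∧ not not A) = min(0.62, 1) = 0.62
not A: Gödel ¬ of 0.3 = 0 (operand ≠ 0)
(A ∨ not A) = max(0.3, 0) = 0.3
not (A ∨ not A): Gödel ¬ of 0.3 = 0 (operand ≠ 0)
not not (A ∨ not A): Gödel ¬ of 0 = 1 (operand is 0)
not not not (A ∨ not A): Gödel ¬ of 1 = 0 (operand ≠ 0)
((C ∧ not not A) → not not not (A ∨ not A)): 0.62 > 0, so result = 0
(not D → ((C ∧ not not A) → not not not (A ∨ not A))): 0 ≤ 0, so result = 1
not C: Gödel ¬ of 0.62 = 0 (operand ≠ 0)
((not D → ((C ∧ not not A) → not not not (A ∨ not A))) ∧ not C) = min(1, 0) = 0
((not B → not D) ∧ ((not D → ((C ∧ not not A) → not not not (A ∨ not A))) ∧ not C)) = min(1, 0) = 0
(((not B → not D) ∧ ((not D → ((C ∧ not not A) → not not not (A ∨ not A))) ∧ not C)) → B): 0 ≤ 0.67, so result = 1
(A ∧ (((not B → not D) ∧ ((not D → ((C ∧ not not A) → not not not (A ∨ not A))) ∧ not C)) → B)) = min(0.3, 1) = 0.3

0.30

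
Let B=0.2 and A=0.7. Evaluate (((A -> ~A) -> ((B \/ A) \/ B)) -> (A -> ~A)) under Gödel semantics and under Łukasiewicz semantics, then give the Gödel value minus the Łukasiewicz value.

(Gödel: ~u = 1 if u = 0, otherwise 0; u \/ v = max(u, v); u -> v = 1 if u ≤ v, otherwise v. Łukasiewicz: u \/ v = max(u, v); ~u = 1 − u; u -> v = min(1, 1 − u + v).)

Gödel evaluation:
  ~A: Gödel ¬ of 0.7 = 0 (operand ≠ 0)
  (A -> ~A): 0.7 > 0, so result = 0
  (B \/ A) = max(0.2, 0.7) = 0.7
  ((B \/ A) \/ B) = max(0.7, 0.2) = 0.7
  ((A -> ~A) -> ((B \/ A) \/ B)): 0 ≤ 0.7, so result = 1
  ~A: Gödel ¬ of 0.7 = 0 (operand ≠ 0)
  (A -> ~A): 0.7 > 0, so result = 0
  (((A -> ~A) -> ((B \/ A) \/ B)) -> (A -> ~A)): 1 > 0, so result = 0
  Gödel value = 0
Łukasiewicz evaluation:
  ~A: Łukasiewicz ¬ gives 1 − 0.7 = 0.3
  (A -> ~A): min(1, 1 − 0.7 + 0.3) = 0.6
  (B \/ A) = max(0.2, 0.7) = 0.7
  ((B \/ A) \/ B) = max(0.7, 0.2) = 0.7
  ((A -> ~A) -> ((B \/ A) \/ B)): min(1, 1 − 0.6 + 0.7) = 1
  ~A: Łukasiewicz ¬ gives 1 − 0.7 = 0.3
  (A -> ~A): min(1, 1 − 0.7 + 0.3) = 0.6
  (((A -> ~A) -> ((B \/ A) \/ B)) -> (A -> ~A)): min(1, 1 − 1 + 0.6) = 0.6
  Łukasiewicz value = 0.6
Difference: 0 − 0.6 = -0.60

-0.60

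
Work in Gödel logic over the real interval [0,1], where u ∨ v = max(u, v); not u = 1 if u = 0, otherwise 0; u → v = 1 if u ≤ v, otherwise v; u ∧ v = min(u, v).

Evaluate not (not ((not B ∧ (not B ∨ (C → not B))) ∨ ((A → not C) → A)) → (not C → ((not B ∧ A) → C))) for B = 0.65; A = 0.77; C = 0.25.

not B: Gödel ¬ of 0.65 = 0 (operand ≠ 0)
not B: Gödel ¬ of 0.65 = 0 (operand ≠ 0)
not B: Gödel ¬ of 0.65 = 0 (operand ≠ 0)
(C → not B): 0.25 > 0, so result = 0
(not B ∨ (C → not B)) = max(0, 0) = 0
(not B ∧ (not B ∨ (C → not B))) = min(0, 0) = 0
not C: Gödel ¬ of 0.25 = 0 (operand ≠ 0)
(A → not C): 0.77 > 0, so result = 0
((A → not C) → A): 0 ≤ 0.77, so result = 1
((not B ∧ (not B ∨ (C → not B))) ∨ ((A → not C) → A)) = max(0, 1) = 1
not ((not B ∧ (not B ∨ (C → not B))) ∨ ((A → not C) → A)): Gödel ¬ of 1 = 0 (operand ≠ 0)
not C: Gödel ¬ of 0.25 = 0 (operand ≠ 0)
not B: Gödel ¬ of 0.65 = 0 (operand ≠ 0)
(not B ∧ A) = min(0, 0.77) = 0
((not B ∧ A) → C): 0 ≤ 0.25, so result = 1
(not C → ((not B ∧ A) → C)): 0 ≤ 1, so result = 1
(not ((not B ∧ (not B ∨ (C → not B))) ∨ ((A → not C) → A)) → (not C → ((not B ∧ A) → C))): 0 ≤ 1, so result = 1
not (not ((not B ∧ (not B ∨ (C → not B))) ∨ ((A → not C) → A)) → (not C → ((not B ∧ A) → C))): Gödel ¬ of 1 = 0 (operand ≠ 0)

0.00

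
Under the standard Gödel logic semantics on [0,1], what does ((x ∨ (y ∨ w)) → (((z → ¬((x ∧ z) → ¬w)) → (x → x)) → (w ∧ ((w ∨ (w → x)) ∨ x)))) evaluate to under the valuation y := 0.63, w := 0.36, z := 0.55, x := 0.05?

0.36

(y ∨ w) = max(0.63, 0.36) = 0.63
(x ∨ (y ∨ w)) = max(0.05, 0.63) = 0.63
(x ∧ z) = min(0.05, 0.55) = 0.05
¬w: Gödel ¬ of 0.36 = 0 (operand ≠ 0)
((x ∧ z) → ¬w): 0.05 > 0, so result = 0
¬((x ∧ z) → ¬w): Gödel ¬ of 0 = 1 (operand is 0)
(z → ¬((x ∧ z) → ¬w)): 0.55 ≤ 1, so result = 1
(x → x): 0.05 ≤ 0.05, so result = 1
((z → ¬((x ∧ z) → ¬w)) → (x → x)): 1 ≤ 1, so result = 1
(w → x): 0.36 > 0.05, so result = 0.05
(w ∨ (w → x)) = max(0.36, 0.05) = 0.36
((w ∨ (w → x)) ∨ x) = max(0.36, 0.05) = 0.36
(w ∧ ((w ∨ (w → x)) ∨ x)) = min(0.36, 0.36) = 0.36
(((z → ¬((x ∧ z) → ¬w)) → (x → x)) → (w ∧ ((w ∨ (w → x)) ∨ x))): 1 > 0.36, so result = 0.36
((x ∨ (y ∨ w)) → (((z → ¬((x ∧ z) → ¬w)) → (x → x)) → (w ∧ ((w ∨ (w → x)) ∨ x)))): 0.63 > 0.36, so result = 0.36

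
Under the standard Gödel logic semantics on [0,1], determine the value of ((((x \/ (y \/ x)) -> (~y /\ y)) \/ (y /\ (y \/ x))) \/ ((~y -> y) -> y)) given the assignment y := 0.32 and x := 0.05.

(y \/ x) = max(0.32, 0.05) = 0.32
(x \/ (y \/ x)) = max(0.05, 0.32) = 0.32
~y: Gödel ¬ of 0.32 = 0 (operand ≠ 0)
(~y /\ y) = min(0, 0.32) = 0
((x \/ (y \/ x)) -> (~y /\ y)): 0.32 > 0, so result = 0
(y \/ x) = max(0.32, 0.05) = 0.32
(y /\ (y \/ x)) = min(0.32, 0.32) = 0.32
(((x \/ (y \/ x)) -> (~y /\ y)) \/ (y /\ (y \/ x))) = max(0, 0.32) = 0.32
~y: Gödel ¬ of 0.32 = 0 (operand ≠ 0)
(~y -> y): 0 ≤ 0.32, so result = 1
((~y -> y) -> y): 1 > 0.32, so result = 0.32
((((x \/ (y \/ x)) -> (~y /\ y)) \/ (y /\ (y \/ x))) \/ ((~y -> y) -> y)) = max(0.32, 0.32) = 0.32

0.32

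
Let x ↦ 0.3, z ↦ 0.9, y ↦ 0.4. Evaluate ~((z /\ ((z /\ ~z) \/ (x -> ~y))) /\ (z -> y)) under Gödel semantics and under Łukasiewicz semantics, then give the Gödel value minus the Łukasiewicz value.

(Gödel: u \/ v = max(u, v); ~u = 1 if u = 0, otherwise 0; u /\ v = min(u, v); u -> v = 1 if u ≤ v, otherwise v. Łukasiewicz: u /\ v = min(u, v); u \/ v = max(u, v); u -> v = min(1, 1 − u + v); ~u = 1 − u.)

Gödel evaluation:
  ~z: Gödel ¬ of 0.9 = 0 (operand ≠ 0)
  (z /\ ~z) = min(0.9, 0) = 0
  ~y: Gödel ¬ of 0.4 = 0 (operand ≠ 0)
  (x -> ~y): 0.3 > 0, so result = 0
  ((z /\ ~z) \/ (x -> ~y)) = max(0, 0) = 0
  (z /\ ((z /\ ~z) \/ (x -> ~y))) = min(0.9, 0) = 0
  (z -> y): 0.9 > 0.4, so result = 0.4
  ((z /\ ((z /\ ~z) \/ (x -> ~y))) /\ (z -> y)) = min(0, 0.4) = 0
  ~((z /\ ((z /\ ~z) \/ (x -> ~y))) /\ (z -> y)): Gödel ¬ of 0 = 1 (operand is 0)
  Gödel value = 1
Łukasiewicz evaluation:
  ~z: Łukasiewicz ¬ gives 1 − 0.9 = 0.1
  (z /\ ~z) = min(0.9, 0.1) = 0.1
  ~y: Łukasiewicz ¬ gives 1 − 0.4 = 0.6
  (x -> ~y): min(1, 1 − 0.3 + 0.6) = 1
  ((z /\ ~z) \/ (x -> ~y)) = max(0.1, 1) = 1
  (z /\ ((z /\ ~z) \/ (x -> ~y))) = min(0.9, 1) = 0.9
  (z -> y): min(1, 1 − 0.9 + 0.4) = 0.5
  ((z /\ ((z /\ ~z) \/ (x -> ~y))) /\ (z -> y)) = min(0.9, 0.5) = 0.5
  ~((z /\ ((z /\ ~z) \/ (x -> ~y))) /\ (z -> y)): Łukasiewicz ¬ gives 1 − 0.5 = 0.5
  Łukasiewicz value = 0.5
Difference: 1 − 0.5 = 0.50

0.50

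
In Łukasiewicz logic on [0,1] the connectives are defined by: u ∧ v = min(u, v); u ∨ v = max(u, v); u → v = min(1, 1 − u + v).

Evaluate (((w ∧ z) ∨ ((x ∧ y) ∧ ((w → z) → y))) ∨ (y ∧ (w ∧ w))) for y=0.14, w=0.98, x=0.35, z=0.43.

(w ∧ z) = min(0.98, 0.43) = 0.43
(x ∧ y) = min(0.35, 0.14) = 0.14
(w → z): min(1, 1 − 0.98 + 0.43) = 0.45
((w → z) → y): min(1, 1 − 0.45 + 0.14) = 0.69
((x ∧ y) ∧ ((w → z) → y)) = min(0.14, 0.69) = 0.14
((w ∧ z) ∨ ((x ∧ y) ∧ ((w → z) → y))) = max(0.43, 0.14) = 0.43
(w ∧ w) = min(0.98, 0.98) = 0.98
(y ∧ (w ∧ w)) = min(0.14, 0.98) = 0.14
(((w ∧ z) ∨ ((x ∧ y) ∧ ((w → z) → y))) ∨ (y ∧ (w ∧ w))) = max(0.43, 0.14) = 0.43

0.43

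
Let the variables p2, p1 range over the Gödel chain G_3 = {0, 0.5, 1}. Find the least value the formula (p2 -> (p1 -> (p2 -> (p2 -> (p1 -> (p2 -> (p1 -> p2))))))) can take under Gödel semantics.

1.00

Every assignment gives 1. For instance at p2 = 0, p1 = 0:
  (p1 -> p2): 0 ≤ 0, so result = 1
  (p2 -> (p1 -> p2)): 0 ≤ 1, so result = 1
  (p1 -> (p2 -> (p1 -> p2))): 0 ≤ 1, so result = 1
  (p2 -> (p1 -> (p2 -> (p1 -> p2)))): 0 ≤ 1, so result = 1
  (p2 -> (p2 -> (p1 -> (p2 -> (p1 -> p2))))): 0 ≤ 1, so result = 1
  (p1 -> (p2 -> (p2 -> (p1 -> (p2 -> (p1 -> p2)))))): 0 ≤ 1, so result = 1
  (p2 -> (p1 -> (p2 -> (p2 -> (p1 -> (p2 -> (p1 -> p2))))))): 0 ≤ 1, so result = 1
All 9 assignments give value 1 — the formula is a G_3-tautology.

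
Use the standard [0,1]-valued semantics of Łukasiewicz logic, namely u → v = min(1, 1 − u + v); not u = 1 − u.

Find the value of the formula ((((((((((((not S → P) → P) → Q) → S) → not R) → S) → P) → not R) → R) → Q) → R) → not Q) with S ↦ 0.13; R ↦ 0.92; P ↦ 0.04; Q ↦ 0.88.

0.12

not S: Łukasiewicz ¬ gives 1 − 0.13 = 0.87
(not S → P): min(1, 1 − 0.87 + 0.04) = 0.17
((not S → P) → P): min(1, 1 − 0.17 + 0.04) = 0.87
(((not S → P) → P) → Q): min(1, 1 − 0.87 + 0.88) = 1
((((not S → P) → P) → Q) → S): min(1, 1 − 1 + 0.13) = 0.13
not R: Łukasiewicz ¬ gives 1 − 0.92 = 0.08
(((((not S → P) → P) → Q) → S) → not R): min(1, 1 − 0.13 + 0.08) = 0.95
((((((not S → P) → P) → Q) → S) → not R) → S): min(1, 1 − 0.95 + 0.13) = 0.18
(((((((not S → P) → P) → Q) → S) → not R) → S) → P): min(1, 1 − 0.18 + 0.04) = 0.86
not R: Łukasiewicz ¬ gives 1 − 0.92 = 0.08
((((((((not S → P) → P) → Q) → S) → not R) → S) → P) → not R): min(1, 1 − 0.86 + 0.08) = 0.22
(((((((((not S → P) → P) → Q) → S) → not R) → S) → P) → not R) → R): min(1, 1 − 0.22 + 0.92) = 1
((((((((((not S → P) → P) → Q) → S) → not R) → S) → P) → not R) → R) → Q): min(1, 1 − 1 + 0.88) = 0.88
(((((((((((not S → P) → P) → Q) → S) → not R) → S) → P) → not R) → R) → Q) → R): min(1, 1 − 0.88 + 0.92) = 1
not Q: Łukasiewicz ¬ gives 1 − 0.88 = 0.12
((((((((((((not S → P) → P) → Q) → S) → not R) → S) → P) → not R) → R) → Q) → R) → not Q): min(1, 1 − 1 + 0.12) = 0.12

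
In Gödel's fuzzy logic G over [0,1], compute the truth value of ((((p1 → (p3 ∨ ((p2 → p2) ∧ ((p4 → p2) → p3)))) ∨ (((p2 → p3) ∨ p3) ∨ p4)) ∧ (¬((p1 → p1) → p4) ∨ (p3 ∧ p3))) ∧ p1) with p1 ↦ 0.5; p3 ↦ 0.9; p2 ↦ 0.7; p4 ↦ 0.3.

0.50

(p2 → p2): 0.7 ≤ 0.7, so result = 1
(p4 → p2): 0.3 ≤ 0.7, so result = 1
((p4 → p2) → p3): 1 > 0.9, so result = 0.9
((p2 → p2) ∧ ((p4 → p2) → p3)) = min(1, 0.9) = 0.9
(p3 ∨ ((p2 → p2) ∧ ((p4 → p2) → p3))) = max(0.9, 0.9) = 0.9
(p1 → (p3 ∨ ((p2 → p2) ∧ ((p4 → p2) → p3)))): 0.5 ≤ 0.9, so result = 1
(p2 → p3): 0.7 ≤ 0.9, so result = 1
((p2 → p3) ∨ p3) = max(1, 0.9) = 1
(((p2 → p3) ∨ p3) ∨ p4) = max(1, 0.3) = 1
((p1 → (p3 ∨ ((p2 → p2) ∧ ((p4 → p2) → p3)))) ∨ (((p2 → p3) ∨ p3) ∨ p4)) = max(1, 1) = 1
(p1 → p1): 0.5 ≤ 0.5, so result = 1
((p1 → p1) → p4): 1 > 0.3, so result = 0.3
¬((p1 → p1) → p4): Gödel ¬ of 0.3 = 0 (operand ≠ 0)
(p3 ∧ p3) = min(0.9, 0.9) = 0.9
(¬((p1 → p1) → p4) ∨ (p3 ∧ p3)) = max(0, 0.9) = 0.9
(((p1 → (p3 ∨ ((p2 → p2) ∧ ((p4 → p2) → p3)))) ∨ (((p2 → p3) ∨ p3) ∨ p4)) ∧ (¬((p1 → p1) → p4) ∨ (p3 ∧ p3))) = min(1, 0.9) = 0.9
((((p1 → (p3 ∨ ((p2 → p2) ∧ ((p4 → p2) → p3)))) ∨ (((p2 → p3) ∨ p3) ∨ p4)) ∧ (¬((p1 → p1) → p4) ∨ (p3 ∧ p3))) ∧ p1) = min(0.9, 0.5) = 0.5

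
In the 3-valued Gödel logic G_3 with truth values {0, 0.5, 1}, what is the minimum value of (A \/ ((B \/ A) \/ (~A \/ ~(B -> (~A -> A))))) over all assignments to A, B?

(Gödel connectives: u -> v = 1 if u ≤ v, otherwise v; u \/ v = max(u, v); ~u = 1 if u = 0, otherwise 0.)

0.50

The minimum is attained at A = 0.5, B = 0:
  (B \/ A) = max(0, 0.5) = 0.5
  ~A: Gödel ¬ of 0.5 = 0 (operand ≠ 0)
  ~A: Gödel ¬ of 0.5 = 0 (operand ≠ 0)
  (~A -> A): 0 ≤ 0.5, so result = 1
  (B -> (~A -> A)): 0 ≤ 1, so result = 1
  ~(B -> (~A -> A)): Gödel ¬ of 1 = 0 (operand ≠ 0)
  (~A \/ ~(B -> (~A -> A))) = max(0, 0) = 0
  ((B \/ A) \/ (~A \/ ~(B -> (~A -> A)))) = max(0.5, 0) = 0.5
  (A \/ ((B \/ A) \/ (~A \/ ~(B -> (~A -> A))))) = max(0.5, 0.5) = 0.5
Checking all 9 assignments confirms none give a value below 0.50.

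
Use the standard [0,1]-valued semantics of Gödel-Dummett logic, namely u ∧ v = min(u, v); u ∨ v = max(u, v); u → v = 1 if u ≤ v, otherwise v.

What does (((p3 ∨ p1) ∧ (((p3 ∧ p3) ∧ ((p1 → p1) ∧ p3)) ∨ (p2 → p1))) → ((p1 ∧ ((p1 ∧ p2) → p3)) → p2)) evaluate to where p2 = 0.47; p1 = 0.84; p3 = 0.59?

(p3 ∨ p1) = max(0.59, 0.84) = 0.84
(p3 ∧ p3) = min(0.59, 0.59) = 0.59
(p1 → p1): 0.84 ≤ 0.84, so result = 1
((p1 → p1) ∧ p3) = min(1, 0.59) = 0.59
((p3 ∧ p3) ∧ ((p1 → p1) ∧ p3)) = min(0.59, 0.59) = 0.59
(p2 → p1): 0.47 ≤ 0.84, so result = 1
(((p3 ∧ p3) ∧ ((p1 → p1) ∧ p3)) ∨ (p2 → p1)) = max(0.59, 1) = 1
((p3 ∨ p1) ∧ (((p3 ∧ p3) ∧ ((p1 → p1) ∧ p3)) ∨ (p2 → p1))) = min(0.84, 1) = 0.84
(p1 ∧ p2) = min(0.84, 0.47) = 0.47
((p1 ∧ p2) → p3): 0.47 ≤ 0.59, so result = 1
(p1 ∧ ((p1 ∧ p2) → p3)) = min(0.84, 1) = 0.84
((p1 ∧ ((p1 ∧ p2) → p3)) → p2): 0.84 > 0.47, so result = 0.47
(((p3 ∨ p1) ∧ (((p3 ∧ p3) ∧ ((p1 → p1) ∧ p3)) ∨ (p2 → p1))) → ((p1 ∧ ((p1 ∧ p2) → p3)) → p2)): 0.84 > 0.47, so result = 0.47

0.47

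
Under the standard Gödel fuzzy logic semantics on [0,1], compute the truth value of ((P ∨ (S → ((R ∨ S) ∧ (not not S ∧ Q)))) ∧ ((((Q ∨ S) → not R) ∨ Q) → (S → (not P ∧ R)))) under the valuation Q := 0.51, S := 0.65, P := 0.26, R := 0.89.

0.00

(R ∨ S) = max(0.89, 0.65) = 0.89
not S: Gödel ¬ of 0.65 = 0 (operand ≠ 0)
not not S: Gödel ¬ of 0 = 1 (operand is 0)
(not not S ∧ Q) = min(1, 0.51) = 0.51
((R ∨ S) ∧ (not not S ∧ Q)) = min(0.89, 0.51) = 0.51
(S → ((R ∨ S) ∧ (not not S ∧ Q))): 0.65 > 0.51, so result = 0.51
(P ∨ (S → ((R ∨ S) ∧ (not not S ∧ Q)))) = max(0.26, 0.51) = 0.51
(Q ∨ S) = max(0.51, 0.65) = 0.65
not R: Gödel ¬ of 0.89 = 0 (operand ≠ 0)
((Q ∨ S) → not R): 0.65 > 0, so result = 0
(((Q ∨ S) → not R) ∨ Q) = max(0, 0.51) = 0.51
not P: Gödel ¬ of 0.26 = 0 (operand ≠ 0)
(not P ∧ R) = min(0, 0.89) = 0
(S → (not P ∧ R)): 0.65 > 0, so result = 0
((((Q ∨ S) → not R) ∨ Q) → (S → (not P ∧ R))): 0.51 > 0, so result = 0
((P ∨ (S → ((R ∨ S) ∧ (not not S ∧ Q)))) ∧ ((((Q ∨ S) → not R) ∨ Q) → (S → (not P ∧ R)))) = min(0.51, 0) = 0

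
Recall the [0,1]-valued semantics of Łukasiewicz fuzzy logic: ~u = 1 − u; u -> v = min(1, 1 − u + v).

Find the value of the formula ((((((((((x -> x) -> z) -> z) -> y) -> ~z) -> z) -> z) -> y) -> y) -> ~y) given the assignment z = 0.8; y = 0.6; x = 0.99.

(x -> x): min(1, 1 − 0.99 + 0.99) = 1
((x -> x) -> z): min(1, 1 − 1 + 0.8) = 0.8
(((x -> x) -> z) -> z): min(1, 1 − 0.8 + 0.8) = 1
((((x -> x) -> z) -> z) -> y): min(1, 1 − 1 + 0.6) = 0.6
~z: Łukasiewicz ¬ gives 1 − 0.8 = 0.2
(((((x -> x) -> z) -> z) -> y) -> ~z): min(1, 1 − 0.6 + 0.2) = 0.6
((((((x -> x) -> z) -> z) -> y) -> ~z) -> z): min(1, 1 − 0.6 + 0.8) = 1
(((((((x -> x) -> z) -> z) -> y) -> ~z) -> z) -> z): min(1, 1 − 1 + 0.8) = 0.8
((((((((x -> x) -> z) -> z) -> y) -> ~z) -> z) -> z) -> y): min(1, 1 − 0.8 + 0.6) = 0.8
(((((((((x -> x) -> z) -> z) -> y) -> ~z) -> z) -> z) -> y) -> y): min(1, 1 − 0.8 + 0.6) = 0.8
~y: Łukasiewicz ¬ gives 1 − 0.6 = 0.4
((((((((((x -> x) -> z) -> z) -> y) -> ~z) -> z) -> z) -> y) -> y) -> ~y): min(1, 1 − 0.8 + 0.4) = 0.6

0.60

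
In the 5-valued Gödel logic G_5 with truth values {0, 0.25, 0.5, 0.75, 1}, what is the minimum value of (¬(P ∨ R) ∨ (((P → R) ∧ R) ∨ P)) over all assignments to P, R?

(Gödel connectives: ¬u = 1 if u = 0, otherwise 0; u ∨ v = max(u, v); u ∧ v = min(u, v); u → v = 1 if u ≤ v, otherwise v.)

0.25

The minimum is attained at P = 0, R = 0.25:
  (P ∨ R) = max(0, 0.25) = 0.25
  ¬(P ∨ R): Gödel ¬ of 0.25 = 0 (operand ≠ 0)
  (P → R): 0 ≤ 0.25, so result = 1
  ((P → R) ∧ R) = min(1, 0.25) = 0.25
  (((P → R) ∧ R) ∨ P) = max(0.25, 0) = 0.25
  (¬(P ∨ R) ∨ (((P → R) ∧ R) ∨ P)) = max(0, 0.25) = 0.25
Checking all 25 assignments confirms none give a value below 0.25.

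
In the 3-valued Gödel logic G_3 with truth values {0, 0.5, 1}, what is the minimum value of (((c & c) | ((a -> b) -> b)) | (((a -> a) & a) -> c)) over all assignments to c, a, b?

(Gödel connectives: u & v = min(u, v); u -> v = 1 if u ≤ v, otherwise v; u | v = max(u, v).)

0.50

The minimum is attained at c = 0, a = 0.5, b = 0.5:
  (c & c) = min(0, 0) = 0
  (a -> b): 0.5 ≤ 0.5, so result = 1
  ((a -> b) -> b): 1 > 0.5, so result = 0.5
  ((c & c) | ((a -> b) -> b)) = max(0, 0.5) = 0.5
  (a -> a): 0.5 ≤ 0.5, so result = 1
  ((a -> a) & a) = min(1, 0.5) = 0.5
  (((a -> a) & a) -> c): 0.5 > 0, so result = 0
  (((c & c) | ((a -> b) -> b)) | (((a -> a) & a) -> c)) = max(0.5, 0) = 0.5
Checking all 27 assignments confirms none give a value below 0.50.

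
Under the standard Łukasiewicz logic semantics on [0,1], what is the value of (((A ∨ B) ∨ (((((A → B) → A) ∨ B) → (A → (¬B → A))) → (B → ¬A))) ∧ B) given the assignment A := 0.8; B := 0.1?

0.10

(A ∨ B) = max(0.8, 0.1) = 0.8
(A → B): min(1, 1 − 0.8 + 0.1) = 0.3
((A → B) → A): min(1, 1 − 0.3 + 0.8) = 1
(((A → B) → A) ∨ B) = max(1, 0.1) = 1
¬B: Łukasiewicz ¬ gives 1 − 0.1 = 0.9
(¬B → A): min(1, 1 − 0.9 + 0.8) = 0.9
(A → (¬B → A)): min(1, 1 − 0.8 + 0.9) = 1
((((A → B) → A) ∨ B) → (A → (¬B → A))): min(1, 1 − 1 + 1) = 1
¬A: Łukasiewicz ¬ gives 1 − 0.8 = 0.2
(B → ¬A): min(1, 1 − 0.1 + 0.2) = 1
(((((A → B) → A) ∨ B) → (A → (¬B → A))) → (B → ¬A)): min(1, 1 − 1 + 1) = 1
((A ∨ B) ∨ (((((A → B) → A) ∨ B) → (A → (¬B → A))) → (B → ¬A))) = max(0.8, 1) = 1
(((A ∨ B) ∨ (((((A → B) → A) ∨ B) → (A → (¬B → A))) → (B → ¬A))) ∧ B) = min(1, 0.1) = 0.1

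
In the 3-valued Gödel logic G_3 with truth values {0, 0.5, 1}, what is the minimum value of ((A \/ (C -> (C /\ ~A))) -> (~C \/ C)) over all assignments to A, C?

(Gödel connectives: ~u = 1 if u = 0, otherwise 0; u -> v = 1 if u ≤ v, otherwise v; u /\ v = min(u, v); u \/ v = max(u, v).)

0.50

The minimum is attained at A = 0, C = 0.5:
  ~A: Gödel ¬ of 0 = 1 (operand is 0)
  (C /\ ~A) = min(0.5, 1) = 0.5
  (C -> (C /\ ~A)): 0.5 ≤ 0.5, so result = 1
  (A \/ (C -> (C /\ ~A))) = max(0, 1) = 1
  ~C: Gödel ¬ of 0.5 = 0 (operand ≠ 0)
  (~C \/ C) = max(0, 0.5) = 0.5
  ((A \/ (C -> (C /\ ~A))) -> (~C \/ C)): 1 > 0.5, so result = 0.5
Checking all 9 assignments confirms none give a value below 0.50.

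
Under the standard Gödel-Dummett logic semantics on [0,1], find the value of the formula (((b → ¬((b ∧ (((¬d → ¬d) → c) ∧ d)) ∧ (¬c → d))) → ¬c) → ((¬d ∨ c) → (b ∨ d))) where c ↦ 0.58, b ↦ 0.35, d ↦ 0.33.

¬d: Gödel ¬ of 0.33 = 0 (operand ≠ 0)
¬d: Gödel ¬ of 0.33 = 0 (operand ≠ 0)
(¬d → ¬d): 0 ≤ 0, so result = 1
((¬d → ¬d) → c): 1 > 0.58, so result = 0.58
(((¬d → ¬d) → c) ∧ d) = min(0.58, 0.33) = 0.33
(b ∧ (((¬d → ¬d) → c) ∧ d)) = min(0.35, 0.33) = 0.33
¬c: Gödel ¬ of 0.58 = 0 (operand ≠ 0)
(¬c → d): 0 ≤ 0.33, so result = 1
((b ∧ (((¬d → ¬d) → c) ∧ d)) ∧ (¬c → d)) = min(0.33, 1) = 0.33
¬((b ∧ (((¬d → ¬d) → c) ∧ d)) ∧ (¬c → d)): Gödel ¬ of 0.33 = 0 (operand ≠ 0)
(b → ¬((b ∧ (((¬d → ¬d) → c) ∧ d)) ∧ (¬c → d))): 0.35 > 0, so result = 0
¬c: Gödel ¬ of 0.58 = 0 (operand ≠ 0)
((b → ¬((b ∧ (((¬d → ¬d) → c) ∧ d)) ∧ (¬c → d))) → ¬c): 0 ≤ 0, so result = 1
¬d: Gödel ¬ of 0.33 = 0 (operand ≠ 0)
(¬d ∨ c) = max(0, 0.58) = 0.58
(b ∨ d) = max(0.35, 0.33) = 0.35
((¬d ∨ c) → (b ∨ d)): 0.58 > 0.35, so result = 0.35
(((b → ¬((b ∧ (((¬d → ¬d) → c) ∧ d)) ∧ (¬c → d))) → ¬c) → ((¬d ∨ c) → (b ∨ d))): 1 > 0.35, so result = 0.35

0.35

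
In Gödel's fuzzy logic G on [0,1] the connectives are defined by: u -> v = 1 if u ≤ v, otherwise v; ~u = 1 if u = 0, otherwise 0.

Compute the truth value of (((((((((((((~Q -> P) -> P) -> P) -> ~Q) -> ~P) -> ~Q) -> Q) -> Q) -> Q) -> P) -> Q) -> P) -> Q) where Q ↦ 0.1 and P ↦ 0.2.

~Q: Gödel ¬ of 0.1 = 0 (operand ≠ 0)
(~Q -> P): 0 ≤ 0.2, so result = 1
((~Q -> P) -> P): 1 > 0.2, so result = 0.2
(((~Q -> P) -> P) -> P): 0.2 ≤ 0.2, so result = 1
~Q: Gödel ¬ of 0.1 = 0 (operand ≠ 0)
((((~Q -> P) -> P) -> P) -> ~Q): 1 > 0, so result = 0
~P: Gödel ¬ of 0.2 = 0 (operand ≠ 0)
(((((~Q -> P) -> P) -> P) -> ~Q) -> ~P): 0 ≤ 0, so result = 1
~Q: Gödel ¬ of 0.1 = 0 (operand ≠ 0)
((((((~Q -> P) -> P) -> P) -> ~Q) -> ~P) -> ~Q): 1 > 0, so result = 0
(((((((~Q -> P) -> P) -> P) -> ~Q) -> ~P) -> ~Q) -> Q): 0 ≤ 0.1, so result = 1
((((((((~Q -> P) -> P) -> P) -> ~Q) -> ~P) -> ~Q) -> Q) -> Q): 1 > 0.1, so result = 0.1
(((((((((~Q -> P) -> P) -> P) -> ~Q) -> ~P) -> ~Q) -> Q) -> Q) -> Q): 0.1 ≤ 0.1, so result = 1
((((((((((~Q -> P) -> P) -> P) -> ~Q) -> ~P) -> ~Q) -> Q) -> Q) -> Q) -> P): 1 > 0.2, so result = 0.2
(((((((((((~Q -> P) -> P) -> P) -> ~Q) -> ~P) -> ~Q) -> Q) -> Q) -> Q) -> P) -> Q): 0.2 > 0.1, so result = 0.1
((((((((((((~Q -> P) -> P) -> P) -> ~Q) -> ~P) -> ~Q) -> Q) -> Q) -> Q) -> P) -> Q) -> P): 0.1 ≤ 0.2, so result = 1
(((((((((((((~Q -> P) -> P) -> P) -> ~Q) -> ~P) -> ~Q) -> Q) -> Q) -> Q) -> P) -> Q) -> P) -> Q): 1 > 0.1, so result = 0.1

0.10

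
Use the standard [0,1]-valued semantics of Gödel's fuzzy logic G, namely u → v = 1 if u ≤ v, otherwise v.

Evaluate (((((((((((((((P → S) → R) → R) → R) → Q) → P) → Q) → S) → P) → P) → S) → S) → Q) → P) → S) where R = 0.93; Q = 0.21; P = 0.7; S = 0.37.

(P → S): 0.7 > 0.37, so result = 0.37
((P → S) → R): 0.37 ≤ 0.93, so result = 1
(((P → S) → R) → R): 1 > 0.93, so result = 0.93
((((P → S) → R) → R) → R): 0.93 ≤ 0.93, so result = 1
(((((P → S) → R) → R) → R) → Q): 1 > 0.21, so result = 0.21
((((((P → S) → R) → R) → R) → Q) → P): 0.21 ≤ 0.7, so result = 1
(((((((P → S) → R) → R) → R) → Q) → P) → Q): 1 > 0.21, so result = 0.21
((((((((P → S) → R) → R) → R) → Q) → P) → Q) → S): 0.21 ≤ 0.37, so result = 1
(((((((((P → S) → R) → R) → R) → Q) → P) → Q) → S) → P): 1 > 0.7, so result = 0.7
((((((((((P → S) → R) → R) → R) → Q) → P) → Q) → S) → P) → P): 0.7 ≤ 0.7, so result = 1
(((((((((((P → S) → R) → R) → R) → Q) → P) → Q) → S) → P) → P) → S): 1 > 0.37, so result = 0.37
((((((((((((P → S) → R) → R) → R) → Q) → P) → Q) → S) → P) → P) → S) → S): 0.37 ≤ 0.37, so result = 1
(((((((((((((P → S) → R) → R) → R) → Q) → P) → Q) → S) → P) → P) → S) → S) → Q): 1 > 0.21, so result = 0.21
((((((((((((((P → S) → R) → R) → R) → Q) → P) → Q) → S) → P) → P) → S) → S) → Q) → P): 0.21 ≤ 0.7, so result = 1
(((((((((((((((P → S) → R) → R) → R) → Q) → P) → Q) → S) → P) → P) → S) → S) → Q) → P) → S): 1 > 0.37, so result = 0.37

0.37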